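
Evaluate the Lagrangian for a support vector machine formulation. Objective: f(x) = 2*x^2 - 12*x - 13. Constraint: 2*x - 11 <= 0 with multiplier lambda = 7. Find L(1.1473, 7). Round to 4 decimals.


Step 1: Evaluate f(x).
f(1.1473) = 2*1.1473^2 - 12*1.1473 - 13 = -24.135
Step 2: Evaluate g(x).
g(1.1473) = 2*1.1473 - 11 = -8.7054
Step 3: Compute Lagrangian.
L = -24.135 + 7*-8.7054 = -85.0728


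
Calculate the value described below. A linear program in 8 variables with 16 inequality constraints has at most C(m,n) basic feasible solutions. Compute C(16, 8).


Each vertex corresponds to some choice of n active constraints out of m, so the number of vertices is at most C(m, n) = m! / (n!(m-n)!).
m = 16, n = 8
Numerator: 16 * 15 * 14 * 13 * 12 * 11 * 10 * 9
Denominator: 8! = 40320
C(16, 8) = 12870


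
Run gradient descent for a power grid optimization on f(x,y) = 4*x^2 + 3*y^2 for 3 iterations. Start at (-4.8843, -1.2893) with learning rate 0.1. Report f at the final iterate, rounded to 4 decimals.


Gradient descent on f(x,y) = 4*x^2 + 3*y^2.
Starting point: (-4.8843, -1.2893), alpha = 0.1
Step 1: grad_x = 2*4*-4.8843 = -39.0744, grad_y = 2*3*-1.2893 = -7.7358
  x_1 = -4.8843 - 0.1*-39.0744 = -0.9769
  y_1 = -1.2893 - 0.1*-7.7358 = -0.5157
Step 2: grad_x = 2*4*-0.9769 = -7.8149, grad_y = 2*3*-0.5157 = -3.0943
  x_2 = -0.9769 - 0.1*-7.8149 = -0.1954
  y_2 = -0.5157 - 0.1*-3.0943 = -0.2063
Step 3: grad_x = 2*4*-0.1954 = -1.563, grad_y = 2*3*-0.2063 = -1.2377
  x_3 = -0.1954 - 0.1*-1.563 = -0.0391
  y_3 = -0.2063 - 0.1*-1.2377 = -0.0825
f(-0.0391, -0.0825) = 4*(-0.0391)^2 + 3*(-0.0825)^2 = 0.0265


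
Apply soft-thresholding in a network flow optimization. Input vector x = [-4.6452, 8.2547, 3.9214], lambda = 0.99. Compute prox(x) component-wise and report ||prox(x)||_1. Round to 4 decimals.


Soft-thresholding with lambda = 0.99:
prox(-4.6452) = sign(-4.6452)*max(|-4.6452| - 0.99, 0) = -3.6552
prox(8.2547) = sign(8.2547)*max(|8.2547| - 0.99, 0) = 7.2647
prox(3.9214) = sign(3.9214)*max(|3.9214| - 0.99, 0) = 2.9314
prox(x) = [-3.6552, 7.2647, 2.9314]
||prox(x)||_1 = 3.6552 + 7.2647 + 2.9314 = 13.8513


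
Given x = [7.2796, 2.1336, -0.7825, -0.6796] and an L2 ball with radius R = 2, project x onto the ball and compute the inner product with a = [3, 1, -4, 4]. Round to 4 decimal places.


Step 1: Compute ||x|| (intermediates to 6 decimals).
||x|| = sqrt(7.2796^2 + 2.1336^2 + (-0.7825)^2 + (-0.6796)^2) = 7.656304
Step 2: Project.
Since ||x|| > R, scale = R/||x|| = 2/7.656304 = 0.261223, proj(x) = scale * x
proj(x) = [1.901599, 0.557345, -0.204407, -0.177527]
Step 3: Dot product.
a^T * proj(x) = 3*1.901599 + 1*0.557345 - 4*(-0.204407) + 4*(-0.177527) = 6.3697


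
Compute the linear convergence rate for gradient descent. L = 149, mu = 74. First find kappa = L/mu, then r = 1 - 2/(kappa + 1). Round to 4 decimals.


Step 1: Compute the condition number.
kappa = L/mu = 149/74 = 2.0135
Step 2: Compute the convergence rate.
r = 1 - 2/(kappa + 1) = 1 - 2*mu/(L + mu) = (L - mu)/(L + mu) = 75/223 = 0.3363


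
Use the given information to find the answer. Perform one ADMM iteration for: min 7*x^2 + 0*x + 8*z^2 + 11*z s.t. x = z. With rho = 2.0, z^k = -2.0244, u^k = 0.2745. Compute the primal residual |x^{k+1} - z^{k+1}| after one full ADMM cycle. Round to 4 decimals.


ADMM iteration with rho = 2.0, z^k = -2.0244, u^k = 0.2745
Step 1: x-update.
Minimize 7*x^2 + 0*x + (2.0/2)*(x + 2.0244 + 0.2745)^2
FOC: (2*7 + 2.0)*x = 0 + 2.0*(-2.0244 - 0.2745)
x^{k+1} = -0.2874
Step 2: z-update.
Minimize 8*z^2 + 11*z + (2.0/2)*(-0.2874 - z + 0.2745)^2
FOC: (2*8 + 2.0)*z = -11 + 2.0*(-0.2874 + 0.2745)
z^{k+1} = -0.6125
Step 3: u-update.
u^{k+1} = 0.2745 - 0.2874 + 0.6125 = 0.5997
Step 4: Primal residual = |-0.2874 + 0.6125| = 0.3252


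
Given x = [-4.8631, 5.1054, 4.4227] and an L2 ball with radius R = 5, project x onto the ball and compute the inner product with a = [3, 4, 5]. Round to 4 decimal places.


Step 1: Compute ||x|| (intermediates to 6 decimals).
||x|| = sqrt((-4.8631)^2 + 5.1054^2 + 4.4227^2) = 8.323168
Step 2: Project.
Since ||x|| > R, scale = R/||x|| = 5/8.323168 = 0.600733, proj(x) = scale * x
proj(x) = [-2.921425, 3.066982, 2.656862]
Step 3: Dot product.
a^T * proj(x) = 3*(-2.921425) + 4*3.066982 + 5*2.656862 = 16.788


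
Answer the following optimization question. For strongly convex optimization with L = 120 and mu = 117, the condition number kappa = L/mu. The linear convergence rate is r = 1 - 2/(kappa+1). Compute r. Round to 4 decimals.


Step 1: Compute the condition number.
kappa = L/mu = 120/117 = 1.0256
Step 2: Compute the convergence rate.
r = 1 - 2/(kappa + 1) = 1 - 2*mu/(L + mu) = (L - mu)/(L + mu) = 3/237 = 0.0127


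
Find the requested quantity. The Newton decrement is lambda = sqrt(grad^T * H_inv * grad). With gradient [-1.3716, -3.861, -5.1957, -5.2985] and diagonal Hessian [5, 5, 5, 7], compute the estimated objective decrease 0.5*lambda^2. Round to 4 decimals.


Step 1: H is diagonal, so H^(-1) * g = [-0.2743, -0.7722, -1.0391, -0.7569].
Step 2: g^T H^(-1) g = sum_i g_i^2 / H_ii
  = (-1.3716)^2/5 + (-3.861)^2/5 + (-5.1957)^2/5 + (-5.2985)^2/7
  = 0.3763 + 2.9815 + 5.3991 + 4.0106 = 12.7674
Step 3: Objective decrease = 0.5 * g^T H^(-1) g = 6.3837


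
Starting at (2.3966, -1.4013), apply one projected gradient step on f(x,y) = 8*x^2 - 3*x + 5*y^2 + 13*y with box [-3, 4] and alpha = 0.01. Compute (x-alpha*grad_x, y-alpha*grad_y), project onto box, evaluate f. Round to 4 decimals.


Step 1: Compute gradient at (2.3966, -1.4013).
grad_x = 2*8*2.3966 - 3 = 35.3456
grad_y = 2*5*-1.4013 + 13 = -1.013
Step 2: Gradient step.
x_raw = 2.3966 - 0.01*35.3456 = 2.0431
y_raw = -1.4013 - 0.01*-1.013 = -1.3912
Step 3: Project onto [-3, 4].
x_proj = clip(2.0431) = 2.0431
y_proj = clip(-1.3912) = -1.3912
Step 4: Evaluate f.
f(2.0431, -1.3912) = 18.8576


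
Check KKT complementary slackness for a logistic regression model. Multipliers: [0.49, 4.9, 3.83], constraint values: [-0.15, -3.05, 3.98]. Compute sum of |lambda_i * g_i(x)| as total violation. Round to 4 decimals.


KKT complementary slackness check:
lambda_1 * g_1 = 0.49 * -0.15 = -0.0735
lambda_2 * g_2 = 4.9 * -3.05 = -14.945
lambda_3 * g_3 = 3.83 * 3.98 = 15.2434
Total violation = 0.0735 + 14.945 + 15.2434 = 30.2619


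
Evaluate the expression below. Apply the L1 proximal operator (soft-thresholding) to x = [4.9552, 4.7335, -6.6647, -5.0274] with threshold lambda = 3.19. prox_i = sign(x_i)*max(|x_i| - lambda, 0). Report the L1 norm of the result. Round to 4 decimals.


Soft-thresholding with lambda = 3.19:
prox(4.9552) = sign(4.9552)*max(|4.9552| - 3.19, 0) = 1.7652
prox(4.7335) = sign(4.7335)*max(|4.7335| - 3.19, 0) = 1.5435
prox(-6.6647) = sign(-6.6647)*max(|-6.6647| - 3.19, 0) = -3.4747
prox(-5.0274) = sign(-5.0274)*max(|-5.0274| - 3.19, 0) = -1.8374
prox(x) = [1.7652, 1.5435, -3.4747, -1.8374]
||prox(x)||_1 = 1.7652 + 1.5435 + 3.4747 + 1.8374 = 8.6208


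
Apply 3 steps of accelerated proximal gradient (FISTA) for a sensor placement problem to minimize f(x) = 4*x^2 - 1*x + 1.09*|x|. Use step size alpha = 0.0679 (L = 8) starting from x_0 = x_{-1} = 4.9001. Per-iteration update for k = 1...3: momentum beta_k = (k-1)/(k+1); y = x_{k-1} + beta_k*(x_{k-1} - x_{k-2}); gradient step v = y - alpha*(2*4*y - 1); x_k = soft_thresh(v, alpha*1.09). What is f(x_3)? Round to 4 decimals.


FISTA on f(x) = 4*x^2 - 1*x + 1.09*|x|
L = 8, alpha = 0.0679
Iteration 1: beta = 0.0, y = 4.9001 + 0.0*(4.9001 - 4.9001) = 4.9001
  grad(y) = 38.2008, v = y - alpha*grad = 2.3063
  prox(v) = soft_thresh(2.3063, 0.074) = 2.2323
Iteration 2: beta = 0.3333, y = 2.2323 + 0.3333*(2.2323 - 4.9001) = 1.343
  grad(y) = 9.7438, v = y - alpha*grad = 0.6814
  prox(v) = soft_thresh(0.6814, 0.074) = 0.6074
Iteration 3: beta = 0.5, y = 0.6074 + 0.5*(0.6074 - 2.2323) = -0.2051
  grad(y) = -2.6407, v = y - alpha*grad = -0.0258
  prox(v) = soft_thresh(-0.0258, 0.074) = 0.0
f(x_3) = 4*0.0^2 - 1*0.0 + 1.09*|0.0| = 0.0


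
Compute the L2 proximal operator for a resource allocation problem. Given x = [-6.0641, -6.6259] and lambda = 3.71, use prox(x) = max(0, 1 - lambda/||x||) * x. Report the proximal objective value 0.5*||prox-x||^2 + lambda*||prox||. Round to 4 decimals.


Step 1: Compute ||x||.
||x|| = 8.982
Step 2: Compute scaling factor.
scale = max(0, 1 - 3.71/8.982) = 0.587
Step 3: prox(x) = [-3.5593, -3.8891]
||prox(x)|| = 5.272
Step 4: Proximal objective.
0.5*||prox-x||^2 = 6.8821
lambda*||prox|| = 19.5591
Total = 26.4411


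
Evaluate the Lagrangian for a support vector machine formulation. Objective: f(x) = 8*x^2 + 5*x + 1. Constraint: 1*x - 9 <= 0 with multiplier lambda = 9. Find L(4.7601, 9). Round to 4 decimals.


Step 1: Evaluate f(x).
f(4.7601) = 8*4.7601^2 + 5*4.7601 + 1 = 206.0689
Step 2: Evaluate g(x).
g(4.7601) = 1*4.7601 - 9 = -4.2399
Step 3: Compute Lagrangian.
L = 206.0689 + 9*-4.2399 = 167.9098


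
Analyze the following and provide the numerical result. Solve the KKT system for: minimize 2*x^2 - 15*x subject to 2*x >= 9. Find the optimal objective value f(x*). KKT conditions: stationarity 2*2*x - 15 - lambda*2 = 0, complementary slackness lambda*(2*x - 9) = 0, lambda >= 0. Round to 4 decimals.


Step 1: Try lambda = 0 (constraint inactive).
x_unc = 15/(2*2) = 3.75
Check: 2*3.75 = 7.5 < 9 -- violated!
Step 2: Constraint must be active: 2*x = 9
x* = 9/2 = 4.5
lambda = (2*2*4.5 - 15)/2 = 1.5
Step 3: Compute optimal value.
f(x*) = 2*4.5^2 - 15*4.5 = -27.0


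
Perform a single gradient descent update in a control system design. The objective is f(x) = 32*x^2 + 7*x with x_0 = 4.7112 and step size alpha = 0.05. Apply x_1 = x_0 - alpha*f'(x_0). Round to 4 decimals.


We compute the gradient at x_0 and apply the update.
f'(x) = 64*x + 7
f'(4.7112) = 64*4.7112 + 7 = 308.5168
x_1 = 4.7112 - 0.05*308.5168 = -10.7146


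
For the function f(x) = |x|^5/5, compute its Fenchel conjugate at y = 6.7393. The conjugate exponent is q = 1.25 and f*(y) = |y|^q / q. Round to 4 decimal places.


The conjugate exponent q satisfies 1/p + 1/q = 1.
p = 5, so q = 5/(5 - 1) = 1.25
|y|^q = 6.7393^1.25 = 10.8585
f*(6.7393) = 10.8585 / 1.25 = 8.6868


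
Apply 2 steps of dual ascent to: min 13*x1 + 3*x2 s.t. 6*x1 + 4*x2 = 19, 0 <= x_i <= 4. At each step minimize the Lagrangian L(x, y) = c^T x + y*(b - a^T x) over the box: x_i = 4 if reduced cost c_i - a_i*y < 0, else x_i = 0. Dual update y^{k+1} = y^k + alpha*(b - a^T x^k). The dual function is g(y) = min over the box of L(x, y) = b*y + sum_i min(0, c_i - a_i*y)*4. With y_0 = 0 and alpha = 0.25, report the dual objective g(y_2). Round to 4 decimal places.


Dual ascent for LP: min 13*x1 + 3*x2, 6*x1 + 4*x2 = 19, 0 <= x_i <= 4
Step 1: y^k = 0.0, reduced costs: (13.0, 3.0)
  x^k = (0.0, 0.0), subgradient = b - a^T x = 19.0
  y^{k+1} = 0.0 + 0.25*19.0 = 4.75
Step 2: y^k = 4.75, reduced costs: (-15.5, -16.0)
  x^k = (4.0, 4.0), subgradient = b - a^T x = -21.0
  y^{k+1} = 4.75 + 0.25*-21.0 = -0.5
Dual objective at y_2 = -0.5: reduced costs (16.0, 5.0), box minimizer x = (0.0, 0.0)
g(y_2) = b*y + (c1 - a1*y)*x1 + (c2 - a2*y)*x2 = 19*(-0.5) + 16.0*0.0 + 5.0*0.0 = -9.5 + 0.0 + 0.0 = -9.5


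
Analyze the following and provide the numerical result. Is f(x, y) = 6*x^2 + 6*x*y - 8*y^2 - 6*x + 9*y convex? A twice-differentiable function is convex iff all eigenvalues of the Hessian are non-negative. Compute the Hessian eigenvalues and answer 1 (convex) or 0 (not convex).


The Hessian of f(x,y) = 6*x^2 + 6*x*y - 8*y^2 - 6*x + 9*y is:
H = [[12, 6], [6, -16]]
Trace = 12 - 16 = -4
Determinant = 12*-16 - (6)^2 = -228
Discriminant = (-4)^2 - 4*-228 = 928.0
Eigenvalues: lambda_1 = -17.2315, lambda_2 = 13.2315
The function is not convex.

0


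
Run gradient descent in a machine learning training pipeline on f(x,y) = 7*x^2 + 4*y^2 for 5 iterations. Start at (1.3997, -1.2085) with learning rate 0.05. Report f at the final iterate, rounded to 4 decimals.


Gradient descent on f(x,y) = 7*x^2 + 4*y^2.
Starting point: (1.3997, -1.2085), alpha = 0.05
Step 1: grad_x = 2*7*1.3997 = 19.5958, grad_y = 2*4*-1.2085 = -9.668
  x_1 = 1.3997 - 0.05*19.5958 = 0.4199
  y_1 = -1.2085 - 0.05*-9.668 = -0.7251
Step 2: grad_x = 2*7*0.4199 = 5.8787, grad_y = 2*4*-0.7251 = -5.8008
  x_2 = 0.4199 - 0.05*5.8787 = 0.126
  y_2 = -0.7251 - 0.05*-5.8008 = -0.4351
Step 3: grad_x = 2*7*0.126 = 1.7636, grad_y = 2*4*-0.4351 = -3.4805
  x_3 = 0.126 - 0.05*1.7636 = 0.0378
  y_3 = -0.4351 - 0.05*-3.4805 = -0.261
Step 4: grad_x = 2*7*0.0378 = 0.5291, grad_y = 2*4*-0.261 = -2.0883
  x_4 = 0.0378 - 0.05*0.5291 = 0.0113
  y_4 = -0.261 - 0.05*-2.0883 = -0.1566
Step 5: grad_x = 2*7*0.0113 = 0.1587, grad_y = 2*4*-0.1566 = -1.253
  x_5 = 0.0113 - 0.05*0.1587 = 0.0034
  y_5 = -0.1566 - 0.05*-1.253 = -0.094
f(0.0034, -0.094) = 7*0.0034^2 + 4*(-0.094)^2 = 0.0354


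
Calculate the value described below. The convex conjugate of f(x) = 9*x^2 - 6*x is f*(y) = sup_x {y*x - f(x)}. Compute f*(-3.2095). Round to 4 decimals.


f*(y) = sup_x {y*x - a*x^2 - b*x} = sup_x {(y-b)*x - a*x^2}
FOC: (y - b) - 2a*x = 0 => x* = (y - b)/(2a)
x* = (-3.2095 + 6)/(2*9) = 0.155
f*(-3.2095) = (y-b)^2/(4a) = (-3.2095 + 6)^2/(4*9)
= 7.7869/36 = 0.2163


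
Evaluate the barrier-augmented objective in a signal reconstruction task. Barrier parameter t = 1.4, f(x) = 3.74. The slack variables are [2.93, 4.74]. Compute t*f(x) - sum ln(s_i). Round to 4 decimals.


Step 1: Compute log-barrier.
ln values: [1.075, 1.556]
phi = -(1.075 + 1.556) = -2.631
Step 2: Compute augmented objective.
t*f(x) = 1.4*3.74 = 5.236
Total = 5.236 - 2.631 = 2.605


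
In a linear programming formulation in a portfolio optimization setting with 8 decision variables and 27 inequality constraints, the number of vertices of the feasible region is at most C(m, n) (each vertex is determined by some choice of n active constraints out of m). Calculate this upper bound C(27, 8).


Each vertex corresponds to some choice of n active constraints out of m, so the number of vertices is at most C(m, n) = m! / (n!(m-n)!).
m = 27, n = 8
Numerator: 27 * 26 * 25 * 24 * 23 * 22 * 21 * 20
Denominator: 8! = 40320
C(27, 8) = 2220075


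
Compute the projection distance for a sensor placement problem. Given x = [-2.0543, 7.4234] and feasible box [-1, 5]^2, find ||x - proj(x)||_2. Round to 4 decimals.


Project each component onto [-1, 5].
clip(-2.0543) = -1.0, clip(7.4234) = 5.0
Projection = [-1.0, 5.0]
Squared diffs: [1.1115, 5.8729]
Distance = sqrt(6.9844) = 2.6428


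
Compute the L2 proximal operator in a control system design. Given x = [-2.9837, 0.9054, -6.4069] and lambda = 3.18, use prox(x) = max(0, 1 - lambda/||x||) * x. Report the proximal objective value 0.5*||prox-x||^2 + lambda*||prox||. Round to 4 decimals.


Step 1: Compute ||x||.
||x|| = 7.1253
Step 2: Compute scaling factor.
scale = max(0, 1 - 3.18/7.1253) = 0.5537
Step 3: prox(x) = [-1.6521, 0.5013, -3.5475]
||prox(x)|| = 3.9453
Step 4: Proximal objective.
0.5*||prox-x||^2 = 5.0562
lambda*||prox|| = 12.5461
Total = 17.6024


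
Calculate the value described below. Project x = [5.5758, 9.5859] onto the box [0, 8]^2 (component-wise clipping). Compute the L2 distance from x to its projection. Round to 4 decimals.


Project each component onto [0, 8].
clip(5.5758) = 5.5758, clip(9.5859) = 8.0
Projection = [5.5758, 8.0]
Squared diffs: [0.0, 2.5151]
Distance = sqrt(2.5151) = 1.5859


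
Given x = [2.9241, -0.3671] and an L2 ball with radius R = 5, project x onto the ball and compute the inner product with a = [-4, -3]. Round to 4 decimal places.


Step 1: Compute ||x|| (intermediates to 6 decimals).
||x|| = sqrt(2.9241^2 + (-0.3671)^2) = 2.947053
Step 2: Project.
Since ||x|| <= R, proj = x (no scaling needed).
proj(x) = [2.9241, -0.3671]
Step 3: Dot product.
a^T * proj(x) = -4*2.9241 - 3*(-0.3671) = -10.5951


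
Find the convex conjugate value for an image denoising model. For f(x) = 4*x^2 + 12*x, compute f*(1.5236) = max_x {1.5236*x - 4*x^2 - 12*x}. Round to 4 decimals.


f*(y) = sup_x {y*x - a*x^2 - b*x} = sup_x {(y-b)*x - a*x^2}
FOC: (y - b) - 2a*x = 0 => x* = (y - b)/(2a)
x* = (1.5236 - 12)/(2*4) = -1.3096
f*(1.5236) = (y-b)^2/(4a) = (1.5236 - 12)^2/(4*4)
= 109.755/16 = 6.8597


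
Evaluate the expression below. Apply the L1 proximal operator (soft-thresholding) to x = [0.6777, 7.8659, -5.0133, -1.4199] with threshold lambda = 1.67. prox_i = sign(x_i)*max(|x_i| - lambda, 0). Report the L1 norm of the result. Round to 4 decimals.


Soft-thresholding with lambda = 1.67:
prox(0.6777) = sign(0.6777)*max(|0.6777| - 1.67, 0) = 0.0
prox(7.8659) = sign(7.8659)*max(|7.8659| - 1.67, 0) = 6.1959
prox(-5.0133) = sign(-5.0133)*max(|-5.0133| - 1.67, 0) = -3.3433
prox(-1.4199) = sign(-1.4199)*max(|-1.4199| - 1.67, 0) = 0.0
prox(x) = [0.0, 6.1959, -3.3433, 0.0]
||prox(x)||_1 = 0.0 + 6.1959 + 3.3433 + 0.0 = 9.5392


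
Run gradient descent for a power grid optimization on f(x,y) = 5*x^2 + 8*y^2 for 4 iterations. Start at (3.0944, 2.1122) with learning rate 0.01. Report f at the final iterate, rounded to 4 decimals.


Gradient descent on f(x,y) = 5*x^2 + 8*y^2.
Starting point: (3.0944, 2.1122), alpha = 0.01
Step 1: grad_x = 2*5*3.0944 = 30.944, grad_y = 2*8*2.1122 = 33.7952
  x_1 = 3.0944 - 0.01*30.944 = 2.785
  y_1 = 2.1122 - 0.01*33.7952 = 1.7742
Step 2: grad_x = 2*5*2.785 = 27.8496, grad_y = 2*8*1.7742 = 28.388
  x_2 = 2.785 - 0.01*27.8496 = 2.5065
  y_2 = 1.7742 - 0.01*28.388 = 1.4904
Step 3: grad_x = 2*5*2.5065 = 25.0646, grad_y = 2*8*1.4904 = 23.8459
  x_3 = 2.5065 - 0.01*25.0646 = 2.2558
  y_3 = 1.4904 - 0.01*23.8459 = 1.2519
Step 4: grad_x = 2*5*2.2558 = 22.5582, grad_y = 2*8*1.2519 = 20.0306
  x_4 = 2.2558 - 0.01*22.5582 = 2.0302
  y_4 = 1.2519 - 0.01*20.0306 = 1.0516
f(2.0302, 1.0516) = 5*2.0302^2 + 8*1.0516^2 = 29.4563


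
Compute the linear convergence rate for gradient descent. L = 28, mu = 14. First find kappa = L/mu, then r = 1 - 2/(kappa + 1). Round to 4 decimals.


Step 1: Compute the condition number.
kappa = L/mu = 28/14 = 2.0
Step 2: Compute the convergence rate.
r = 1 - 2/(kappa + 1) = 1 - 2*mu/(L + mu) = (L - mu)/(L + mu) = 14/42 = 0.3333


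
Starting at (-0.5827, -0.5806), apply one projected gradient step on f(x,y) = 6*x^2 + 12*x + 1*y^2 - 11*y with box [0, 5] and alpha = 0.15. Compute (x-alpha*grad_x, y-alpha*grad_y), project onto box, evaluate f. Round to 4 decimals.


Step 1: Compute gradient at (-0.5827, -0.5806).
grad_x = 2*6*-0.5827 + 12 = 5.0076
grad_y = 2*1*-0.5806 - 11 = -12.1612
Step 2: Gradient step.
x_raw = -0.5827 - 0.15*5.0076 = -1.3338
y_raw = -0.5806 - 0.15*-12.1612 = 1.2436
Step 3: Project onto [0, 5].
x_proj = clip(-1.3338) = 0.0
y_proj = clip(1.2436) = 1.2436
Step 4: Evaluate f.
f(0.0, 1.2436) = -12.1329


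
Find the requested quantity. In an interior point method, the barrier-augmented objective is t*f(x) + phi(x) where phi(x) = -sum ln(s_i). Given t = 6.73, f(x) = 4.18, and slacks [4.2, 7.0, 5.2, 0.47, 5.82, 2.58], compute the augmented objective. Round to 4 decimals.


Step 1: Compute log-barrier.
ln values: [1.4351, 1.9459, 1.6487, -0.755, 1.7613, 0.9478]
phi = -(1.4351 + 1.9459 + 1.6487 - 0.755 + 1.7613 + 0.9478) = -6.9837
Step 2: Compute augmented objective.
t*f(x) = 6.73*4.18 = 28.1314
Total = 28.1314 - 6.9837 = 21.1477


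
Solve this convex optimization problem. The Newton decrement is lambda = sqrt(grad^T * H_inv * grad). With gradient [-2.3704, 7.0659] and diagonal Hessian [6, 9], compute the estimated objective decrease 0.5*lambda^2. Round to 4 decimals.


Step 1: H is diagonal, so H^(-1) * g = [-0.3951, 0.7851].
Step 2: g^T H^(-1) g = sum_i g_i^2 / H_ii
  = (-2.3704)^2/6 + (7.0659)^2/9
  = 0.9365 + 5.5474 = 6.4839
Step 3: Objective decrease = 0.5 * g^T H^(-1) g = 3.242


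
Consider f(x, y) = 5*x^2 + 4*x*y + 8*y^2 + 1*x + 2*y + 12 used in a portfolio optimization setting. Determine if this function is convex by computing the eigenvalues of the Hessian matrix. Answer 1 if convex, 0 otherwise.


The Hessian of f(x,y) = 5*x^2 + 4*x*y + 8*y^2 + 1*x + 2*y + 12 is:
H = [[10, 4], [4, 16]]
Trace = 10 + 16 = 26
Determinant = 10*16 - (4)^2 = 144
Discriminant = (26)^2 - 4*144 = 100.0
Eigenvalues: lambda_1 = 8.0, lambda_2 = 18.0
The function is convex.

1


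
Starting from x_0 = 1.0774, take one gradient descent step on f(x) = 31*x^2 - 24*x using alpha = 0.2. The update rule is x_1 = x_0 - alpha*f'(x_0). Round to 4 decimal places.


We compute the gradient at x_0 and apply the update.
f'(x) = 62*x - 24
f'(1.0774) = 62*1.0774 - 24 = 42.7988
x_1 = 1.0774 - 0.2*42.7988 = -7.4824


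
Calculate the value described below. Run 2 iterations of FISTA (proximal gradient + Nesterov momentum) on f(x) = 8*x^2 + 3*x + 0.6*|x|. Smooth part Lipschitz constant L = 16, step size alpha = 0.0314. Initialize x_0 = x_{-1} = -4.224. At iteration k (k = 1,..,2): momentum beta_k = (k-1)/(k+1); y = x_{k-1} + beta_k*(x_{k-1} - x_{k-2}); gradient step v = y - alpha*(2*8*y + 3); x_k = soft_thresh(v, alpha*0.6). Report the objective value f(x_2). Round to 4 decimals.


FISTA on f(x) = 8*x^2 + 3*x + 0.6*|x|
L = 16, alpha = 0.0314
Iteration 1: beta = 0.0, y = -4.224 + 0.0*(-4.224 + 4.224) = -4.224
  grad(y) = -64.584, v = y - alpha*grad = -2.1961
  prox(v) = soft_thresh(-2.1961, 0.0188) = -2.1772
Iteration 2: beta = 0.3333, y = -2.1772 + 0.3333*(-2.1772 + 4.224) = -1.495
  grad(y) = -20.9194, v = y - alpha*grad = -0.8381
  prox(v) = soft_thresh(-0.8381, 0.0188) = -0.8193
f(x_2) = 8*(-0.8193)^2 + 3*(-0.8193) + 0.6*|-0.8193| = 3.4032


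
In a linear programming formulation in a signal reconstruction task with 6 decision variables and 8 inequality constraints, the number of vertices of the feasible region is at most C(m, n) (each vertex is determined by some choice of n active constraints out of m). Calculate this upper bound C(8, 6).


Each vertex corresponds to some choice of n active constraints out of m, so the number of vertices is at most C(m, n) = m! / (n!(m-n)!).
m = 8, n = 6
Numerator: 8 * 7 * 6 * 5 * 4 * 3
Denominator: 6! = 720
C(8, 6) = 28


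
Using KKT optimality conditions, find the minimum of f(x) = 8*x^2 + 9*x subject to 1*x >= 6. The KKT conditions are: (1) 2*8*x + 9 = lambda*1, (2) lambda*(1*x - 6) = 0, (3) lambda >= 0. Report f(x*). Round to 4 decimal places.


Step 1: Try lambda = 0 (constraint inactive).
x_unc = -9/(2*8) = -0.5625
Check: 1*-0.5625 = -0.5625 < 6 -- violated!
Step 2: Constraint must be active: 1*x = 6
x* = 6/1 = 6.0
lambda = (2*8*6.0 + 9)/1 = 105.0
Step 3: Compute optimal value.
f(x*) = 8*6.0^2 + 9*6.0 = 342.0


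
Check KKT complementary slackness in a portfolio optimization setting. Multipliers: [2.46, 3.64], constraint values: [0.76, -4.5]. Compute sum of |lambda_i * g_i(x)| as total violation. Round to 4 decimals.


KKT complementary slackness check:
lambda_1 * g_1 = 2.46 * 0.76 = 1.8696
lambda_2 * g_2 = 3.64 * -4.5 = -16.38
Total violation = 1.8696 + 16.38 = 18.2496


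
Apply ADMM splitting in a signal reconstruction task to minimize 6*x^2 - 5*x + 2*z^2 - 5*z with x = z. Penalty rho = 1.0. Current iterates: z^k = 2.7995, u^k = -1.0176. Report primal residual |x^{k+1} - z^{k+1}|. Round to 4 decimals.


ADMM iteration with rho = 1.0, z^k = 2.7995, u^k = -1.0176
Step 1: x-update.
Minimize 6*x^2 - 5*x + (1.0/2)*(x - 2.7995 - 1.0176)^2
FOC: (2*6 + 1.0)*x = 5 + 1.0*(2.7995 + 1.0176)
x^{k+1} = 0.6782
Step 2: z-update.
Minimize 2*z^2 - 5*z + (1.0/2)*(0.6782 - z - 1.0176)^2
FOC: (2*2 + 1.0)*z = 5 + 1.0*(0.6782 - 1.0176)
z^{k+1} = 0.9321
Step 3: u-update.
u^{k+1} = -1.0176 + 0.6782 - 0.9321 = -1.2715
Step 4: Primal residual = |0.6782 - 0.9321| = 0.2539


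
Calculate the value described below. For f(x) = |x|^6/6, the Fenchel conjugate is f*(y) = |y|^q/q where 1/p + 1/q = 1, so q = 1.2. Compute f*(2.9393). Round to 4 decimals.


The conjugate exponent q satisfies 1/p + 1/q = 1.
p = 6, so q = 6/(6 - 1) = 1.2
|y|^q = 2.9393^1.2 = 3.6466
f*(2.9393) = 3.6466 / 1.2 = 3.0389


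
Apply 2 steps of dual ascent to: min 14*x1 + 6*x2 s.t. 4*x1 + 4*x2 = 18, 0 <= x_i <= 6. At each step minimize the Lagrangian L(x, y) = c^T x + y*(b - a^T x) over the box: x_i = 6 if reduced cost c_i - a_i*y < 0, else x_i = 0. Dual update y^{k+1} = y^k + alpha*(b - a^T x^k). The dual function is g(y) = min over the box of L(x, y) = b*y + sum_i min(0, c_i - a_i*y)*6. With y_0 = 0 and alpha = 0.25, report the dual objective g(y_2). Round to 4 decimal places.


Dual ascent for LP: min 14*x1 + 6*x2, 4*x1 + 4*x2 = 18, 0 <= x_i <= 6
Step 1: y^k = 0.0, reduced costs: (14.0, 6.0)
  x^k = (0.0, 0.0), subgradient = b - a^T x = 18.0
  y^{k+1} = 0.0 + 0.25*18.0 = 4.5
Step 2: y^k = 4.5, reduced costs: (-4.0, -12.0)
  x^k = (6.0, 6.0), subgradient = b - a^T x = -30.0
  y^{k+1} = 4.5 + 0.25*-30.0 = -3.0
Dual objective at y_2 = -3.0: reduced costs (26.0, 18.0), box minimizer x = (0.0, 0.0)
g(y_2) = b*y + (c1 - a1*y)*x1 + (c2 - a2*y)*x2 = 18*(-3.0) + 26.0*0.0 + 18.0*0.0 = -54.0 + 0.0 + 0.0 = -54.0


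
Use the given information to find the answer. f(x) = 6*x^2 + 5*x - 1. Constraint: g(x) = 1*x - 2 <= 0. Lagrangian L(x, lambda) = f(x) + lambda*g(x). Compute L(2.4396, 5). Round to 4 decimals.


Step 1: Evaluate f(x).
f(2.4396) = 6*2.4396^2 + 5*2.4396 - 1 = 46.9079
Step 2: Evaluate g(x).
g(2.4396) = 1*2.4396 - 2 = 0.4396
Step 3: Compute Lagrangian.
L = 46.9079 + 5*0.4396 = 49.1059


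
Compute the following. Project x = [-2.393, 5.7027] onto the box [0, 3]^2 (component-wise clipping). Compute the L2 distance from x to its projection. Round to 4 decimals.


Project each component onto [0, 3].
clip(-2.393) = 0.0, clip(5.7027) = 3.0
Projection = [0.0, 3.0]
Squared diffs: [5.7264, 7.3046]
Distance = sqrt(13.031) = 3.6099


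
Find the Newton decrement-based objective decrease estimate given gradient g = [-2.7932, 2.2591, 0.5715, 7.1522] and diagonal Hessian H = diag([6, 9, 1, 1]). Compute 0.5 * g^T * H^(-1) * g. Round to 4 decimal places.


Step 1: H is diagonal, so H^(-1) * g = [-0.4655, 0.251, 0.5715, 7.1522].
Step 2: g^T H^(-1) g = sum_i g_i^2 / H_ii
  = (-2.7932)^2/6 + (2.2591)^2/9 + (0.5715)^2/1 + (7.1522)^2/1
  = 1.3003 + 0.5671 + 0.3266 + 51.154 = 53.348
Step 3: Objective decrease = 0.5 * g^T H^(-1) g = 26.674


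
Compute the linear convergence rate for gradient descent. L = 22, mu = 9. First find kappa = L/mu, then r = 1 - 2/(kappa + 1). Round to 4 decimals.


Step 1: Compute the condition number.
kappa = L/mu = 22/9 = 2.4444
Step 2: Compute the convergence rate.
r = 1 - 2/(kappa + 1) = 1 - 2*mu/(L + mu) = (L - mu)/(L + mu) = 13/31 = 0.4194


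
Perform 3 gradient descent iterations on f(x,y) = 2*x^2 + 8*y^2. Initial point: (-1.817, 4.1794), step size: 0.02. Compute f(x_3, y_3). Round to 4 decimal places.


Gradient descent on f(x,y) = 2*x^2 + 8*y^2.
Starting point: (-1.817, 4.1794), alpha = 0.02
Step 1: grad_x = 2*2*-1.817 = -7.268, grad_y = 2*8*4.1794 = 66.8704
  x_1 = -1.817 - 0.02*-7.268 = -1.6716
  y_1 = 4.1794 - 0.02*66.8704 = 2.842
Step 2: grad_x = 2*2*-1.6716 = -6.6866, grad_y = 2*8*2.842 = 45.4719
  x_2 = -1.6716 - 0.02*-6.6866 = -1.5379
  y_2 = 2.842 - 0.02*45.4719 = 1.9326
Step 3: grad_x = 2*2*-1.5379 = -6.1516, grad_y = 2*8*1.9326 = 30.9209
  x_3 = -1.5379 - 0.02*-6.1516 = -1.4149
  y_3 = 1.9326 - 0.02*30.9209 = 1.3141
f(-1.4149, 1.3141) = 2*(-1.4149)^2 + 8*1.3141^2 = 17.8194


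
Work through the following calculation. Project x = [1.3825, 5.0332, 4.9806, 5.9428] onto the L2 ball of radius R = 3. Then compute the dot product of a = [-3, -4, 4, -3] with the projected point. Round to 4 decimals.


Step 1: Compute ||x|| (intermediates to 6 decimals).
||x|| = sqrt(1.3825^2 + 5.0332^2 + 4.9806^2 + 5.9428^2) = 9.347067
Step 2: Project.
Since ||x|| > R, scale = R/||x|| = 3/9.347067 = 0.320956, proj(x) = scale * x
proj(x) = [0.443722, 1.615436, 1.598553, 1.907377]
Step 3: Dot product.
a^T * proj(x) = -3*0.443722 - 4*1.615436 + 4*1.598553 - 3*1.907377 = -7.1208


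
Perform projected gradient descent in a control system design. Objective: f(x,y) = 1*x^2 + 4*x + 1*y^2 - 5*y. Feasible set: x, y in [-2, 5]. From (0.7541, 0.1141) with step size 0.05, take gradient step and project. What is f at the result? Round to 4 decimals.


Step 1: Compute gradient at (0.7541, 0.1141).
grad_x = 2*1*0.7541 + 4 = 5.5082
grad_y = 2*1*0.1141 - 5 = -4.7718
Step 2: Gradient step.
x_raw = 0.7541 - 0.05*5.5082 = 0.4787
y_raw = 0.1141 - 0.05*-4.7718 = 0.3527
Step 3: Project onto [-2, 5].
x_proj = clip(0.4787) = 0.4787
y_proj = clip(0.3527) = 0.3527
Step 4: Evaluate f.
f(0.4787, 0.3527) = 0.5048


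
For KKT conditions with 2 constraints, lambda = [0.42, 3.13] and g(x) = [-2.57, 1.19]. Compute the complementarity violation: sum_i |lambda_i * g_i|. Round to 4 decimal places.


KKT complementary slackness check:
lambda_1 * g_1 = 0.42 * -2.57 = -1.0794
lambda_2 * g_2 = 3.13 * 1.19 = 3.7247
Total violation = 1.0794 + 3.7247 = 4.8041


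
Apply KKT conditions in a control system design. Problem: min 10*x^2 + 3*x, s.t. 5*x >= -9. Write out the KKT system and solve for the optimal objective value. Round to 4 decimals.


Step 1: Try lambda = 0 (constraint inactive).
Stationarity: 2*10*x + 3 = 0
x* = -3/(2*10) = -0.15
Check constraint: 5*-0.15 = -0.75 >= -9 -- satisfied.
Step 2: Compute optimal value.
f(x*) = 10*(-0.15)^2 + 3*(-0.15) = -0.225


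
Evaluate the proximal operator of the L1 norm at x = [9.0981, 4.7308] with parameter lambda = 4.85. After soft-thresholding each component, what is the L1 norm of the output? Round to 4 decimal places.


Soft-thresholding with lambda = 4.85:
prox(9.0981) = sign(9.0981)*max(|9.0981| - 4.85, 0) = 4.2481
prox(4.7308) = sign(4.7308)*max(|4.7308| - 4.85, 0) = 0.0
prox(x) = [4.2481, 0.0]
||prox(x)||_1 = 4.2481 + 0.0 = 4.2481


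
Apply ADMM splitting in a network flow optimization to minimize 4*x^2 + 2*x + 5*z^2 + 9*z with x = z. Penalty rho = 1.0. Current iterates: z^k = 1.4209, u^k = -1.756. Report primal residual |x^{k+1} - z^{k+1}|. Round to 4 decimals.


ADMM iteration with rho = 1.0, z^k = 1.4209, u^k = -1.756
Step 1: x-update.
Minimize 4*x^2 + 2*x + (1.0/2)*(x - 1.4209 - 1.756)^2
FOC: (2*4 + 1.0)*x = -2 + 1.0*(1.4209 + 1.756)
x^{k+1} = 0.1308
Step 2: z-update.
Minimize 5*z^2 + 9*z + (1.0/2)*(0.1308 - z - 1.756)^2
FOC: (2*5 + 1.0)*z = -9 + 1.0*(0.1308 - 1.756)
z^{k+1} = -0.9659
Step 3: u-update.
u^{k+1} = -1.756 + 0.1308 + 0.9659 = -0.6593
Step 4: Primal residual = |0.1308 + 0.9659| = 1.0967


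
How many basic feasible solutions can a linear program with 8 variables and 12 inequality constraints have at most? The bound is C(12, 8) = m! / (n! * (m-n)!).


Each vertex corresponds to some choice of n active constraints out of m, so the number of vertices is at most C(m, n) = m! / (n!(m-n)!).
m = 12, n = 8
Numerator: 12 * 11 * 10 * 9 * 8 * 7 * 6 * 5
Denominator: 8! = 40320
C(12, 8) = 495


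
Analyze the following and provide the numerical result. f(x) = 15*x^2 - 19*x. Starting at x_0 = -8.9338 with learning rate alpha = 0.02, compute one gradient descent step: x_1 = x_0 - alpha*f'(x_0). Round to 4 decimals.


We compute the gradient at x_0 and apply the update.
f'(x) = 30*x - 19
f'(-8.9338) = 30*-8.9338 - 19 = -287.014
x_1 = -8.9338 - 0.02*-287.014 = -3.1935


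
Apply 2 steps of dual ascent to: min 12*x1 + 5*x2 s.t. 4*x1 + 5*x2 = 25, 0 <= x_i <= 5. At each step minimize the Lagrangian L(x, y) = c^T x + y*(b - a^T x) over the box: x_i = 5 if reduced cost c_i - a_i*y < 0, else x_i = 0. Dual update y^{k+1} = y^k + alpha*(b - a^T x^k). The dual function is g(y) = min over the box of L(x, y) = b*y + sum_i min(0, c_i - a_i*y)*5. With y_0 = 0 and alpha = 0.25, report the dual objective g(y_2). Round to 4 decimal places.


Dual ascent for LP: min 12*x1 + 5*x2, 4*x1 + 5*x2 = 25, 0 <= x_i <= 5
Step 1: y^k = 0.0, reduced costs: (12.0, 5.0)
  x^k = (0.0, 0.0), subgradient = b - a^T x = 25.0
  y^{k+1} = 0.0 + 0.25*25.0 = 6.25
Step 2: y^k = 6.25, reduced costs: (-13.0, -26.25)
  x^k = (5.0, 5.0), subgradient = b - a^T x = -20.0
  y^{k+1} = 6.25 + 0.25*-20.0 = 1.25
Dual objective at y_2 = 1.25: reduced costs (7.0, -1.25), box minimizer x = (0.0, 5.0)
g(y_2) = b*y + (c1 - a1*y)*x1 + (c2 - a2*y)*x2 = 25*1.25 + 7.0*0.0 + (-1.25)*5.0 = 31.25 + 0.0 - 6.25 = 25.0


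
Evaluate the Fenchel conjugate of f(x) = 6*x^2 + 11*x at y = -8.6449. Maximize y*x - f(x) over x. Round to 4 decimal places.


f*(y) = sup_x {y*x - a*x^2 - b*x} = sup_x {(y-b)*x - a*x^2}
FOC: (y - b) - 2a*x = 0 => x* = (y - b)/(2a)
x* = (-8.6449 - 11)/(2*6) = -1.6371
f*(-8.6449) = (y-b)^2/(4a) = (-8.6449 - 11)^2/(4*6)
= 385.9221/24 = 16.0801


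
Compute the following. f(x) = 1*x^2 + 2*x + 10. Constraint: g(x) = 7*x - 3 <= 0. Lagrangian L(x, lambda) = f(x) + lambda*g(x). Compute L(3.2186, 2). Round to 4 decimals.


Step 1: Evaluate f(x).
f(3.2186) = 1*3.2186^2 + 2*3.2186 + 10 = 26.7966
Step 2: Evaluate g(x).
g(3.2186) = 7*3.2186 - 3 = 19.5302
Step 3: Compute Lagrangian.
L = 26.7966 + 2*19.5302 = 65.857


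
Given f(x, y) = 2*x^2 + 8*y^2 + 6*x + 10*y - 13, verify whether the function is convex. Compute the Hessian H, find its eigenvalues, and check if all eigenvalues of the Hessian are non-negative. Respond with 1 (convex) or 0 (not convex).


The Hessian of f(x,y) = 2*x^2 + 8*y^2 + 6*x + 10*y - 13 is:
H = [[4, 0], [0, 16]]
Trace = 4 + 16 = 20
Determinant = 4*16 - (0)^2 = 64
Discriminant = (20)^2 - 4*64 = 144.0
Eigenvalues: lambda_1 = 4.0, lambda_2 = 16.0
The function is convex.

1


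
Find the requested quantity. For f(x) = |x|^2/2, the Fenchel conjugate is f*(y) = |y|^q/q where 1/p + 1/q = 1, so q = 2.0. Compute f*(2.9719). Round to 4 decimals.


The conjugate exponent q satisfies 1/p + 1/q = 1.
p = 2, so q = 2/(2 - 1) = 2.0
|y|^q = 2.9719^2.0 = 8.8322
f*(2.9719) = 8.8322 / 2.0 = 4.4161


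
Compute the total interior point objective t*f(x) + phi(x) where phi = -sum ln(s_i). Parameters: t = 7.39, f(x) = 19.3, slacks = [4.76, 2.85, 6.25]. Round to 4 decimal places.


Step 1: Compute log-barrier.
ln values: [1.5602, 1.0473, 1.8326]
phi = -(1.5602 + 1.0473 + 1.8326) = -4.4401
Step 2: Compute augmented objective.
t*f(x) = 7.39*19.3 = 142.627
Total = 142.627 - 4.4401 = 138.1869


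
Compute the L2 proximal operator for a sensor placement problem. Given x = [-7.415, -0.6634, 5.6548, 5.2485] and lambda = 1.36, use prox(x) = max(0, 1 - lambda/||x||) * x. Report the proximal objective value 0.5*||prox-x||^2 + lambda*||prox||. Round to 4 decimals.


Step 1: Compute ||x||.
||x|| = 10.7213
Step 2: Compute scaling factor.
scale = max(0, 1 - 1.36/10.7213) = 0.8731
Step 3: prox(x) = [-6.4744, -0.5792, 4.9375, 4.5827]
||prox(x)|| = 9.3613
Step 4: Proximal objective.
0.5*||prox-x||^2 = 0.9248
lambda*||prox|| = 12.7314
Total = 13.6561


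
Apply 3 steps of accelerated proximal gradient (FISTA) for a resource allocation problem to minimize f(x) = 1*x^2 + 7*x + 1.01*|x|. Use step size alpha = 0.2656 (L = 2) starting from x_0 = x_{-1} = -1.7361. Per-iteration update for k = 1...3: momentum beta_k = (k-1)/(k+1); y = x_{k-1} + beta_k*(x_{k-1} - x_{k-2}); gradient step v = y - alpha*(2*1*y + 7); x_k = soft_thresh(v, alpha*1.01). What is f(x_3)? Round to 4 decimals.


FISTA on f(x) = 1*x^2 + 7*x + 1.01*|x|
L = 2, alpha = 0.2656
Iteration 1: beta = 0.0, y = -1.7361 + 0.0*(-1.7361 + 1.7361) = -1.7361
  grad(y) = 3.5278, v = y - alpha*grad = -2.6731
  prox(v) = soft_thresh(-2.6731, 0.2683) = -2.4048
Iteration 2: beta = 0.3333, y = -2.4048 + 0.3333*(-2.4048 + 1.7361) = -2.6277
  grad(y) = 1.7445, v = y - alpha*grad = -3.0911
  prox(v) = soft_thresh(-3.0911, 0.2683) = -2.8228
Iteration 3: beta = 0.5, y = -2.8228 + 0.5*(-2.8228 + 2.4048) = -3.0318
  grad(y) = 0.9363, v = y - alpha*grad = -3.2805
  prox(v) = soft_thresh(-3.2805, 0.2683) = -3.0123
f(x_3) = 1*(-3.0123)^2 + 7*(-3.0123) + 1.01*|-3.0123| = -8.9697


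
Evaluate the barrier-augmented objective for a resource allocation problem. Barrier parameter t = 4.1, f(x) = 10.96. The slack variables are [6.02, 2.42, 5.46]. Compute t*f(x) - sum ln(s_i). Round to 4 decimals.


Step 1: Compute log-barrier.
ln values: [1.7951, 0.8838, 1.6974]
phi = -(1.7951 + 0.8838 + 1.6974) = -4.3763
Step 2: Compute augmented objective.
t*f(x) = 4.1*10.96 = 44.936
Total = 44.936 - 4.3763 = 40.5597


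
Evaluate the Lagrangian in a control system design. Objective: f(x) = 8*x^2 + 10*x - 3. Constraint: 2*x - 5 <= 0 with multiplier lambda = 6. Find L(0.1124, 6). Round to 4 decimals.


Step 1: Evaluate f(x).
f(0.1124) = 8*0.1124^2 + 10*0.1124 - 3 = -1.7749
Step 2: Evaluate g(x).
g(0.1124) = 2*0.1124 - 5 = -4.7752
Step 3: Compute Lagrangian.
L = -1.7749 + 6*-4.7752 = -30.4261


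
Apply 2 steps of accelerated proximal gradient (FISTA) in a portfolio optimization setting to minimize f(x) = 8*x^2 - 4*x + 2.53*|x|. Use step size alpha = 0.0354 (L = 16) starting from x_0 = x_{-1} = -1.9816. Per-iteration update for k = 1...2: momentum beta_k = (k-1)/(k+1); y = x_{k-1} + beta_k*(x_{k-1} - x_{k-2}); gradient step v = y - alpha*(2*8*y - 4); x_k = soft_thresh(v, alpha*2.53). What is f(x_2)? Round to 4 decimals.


FISTA on f(x) = 8*x^2 - 4*x + 2.53*|x|
L = 16, alpha = 0.0354
Iteration 1: beta = 0.0, y = -1.9816 + 0.0*(-1.9816 + 1.9816) = -1.9816
  grad(y) = -35.7056, v = y - alpha*grad = -0.7176
  prox(v) = soft_thresh(-0.7176, 0.0896) = -0.6281
Iteration 2: beta = 0.3333, y = -0.6281 + 0.3333*(-0.6281 + 1.9816) = -0.1769
  grad(y) = -6.8301, v = y - alpha*grad = 0.0649
  prox(v) = soft_thresh(0.0649, 0.0896) = 0.0
f(x_2) = 8*0.0^2 - 4*0.0 + 2.53*|0.0| = 0.0


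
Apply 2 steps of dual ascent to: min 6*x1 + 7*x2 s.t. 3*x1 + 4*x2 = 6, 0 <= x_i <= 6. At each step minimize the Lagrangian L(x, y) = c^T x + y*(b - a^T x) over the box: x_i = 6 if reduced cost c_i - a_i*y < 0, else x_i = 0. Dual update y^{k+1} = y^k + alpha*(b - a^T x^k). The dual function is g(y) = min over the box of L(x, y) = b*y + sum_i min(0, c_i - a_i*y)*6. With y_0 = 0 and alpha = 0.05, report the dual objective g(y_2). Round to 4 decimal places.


Dual ascent for LP: min 6*x1 + 7*x2, 3*x1 + 4*x2 = 6, 0 <= x_i <= 6
Step 1: y^k = 0.0, reduced costs: (6.0, 7.0)
  x^k = (0.0, 0.0), subgradient = b - a^T x = 6.0
  y^{k+1} = 0.0 + 0.05*6.0 = 0.3
Step 2: y^k = 0.3, reduced costs: (5.1, 5.8)
  x^k = (0.0, 0.0), subgradient = b - a^T x = 6.0
  y^{k+1} = 0.3 + 0.05*6.0 = 0.6
Dual objective at y_2 = 0.6: reduced costs (4.2, 4.6), box minimizer x = (0.0, 0.0)
g(y_2) = b*y + (c1 - a1*y)*x1 + (c2 - a2*y)*x2 = 6*0.6 + 4.2*0.0 + 4.6*0.0 = 3.6 + 0.0 + 0.0 = 3.6


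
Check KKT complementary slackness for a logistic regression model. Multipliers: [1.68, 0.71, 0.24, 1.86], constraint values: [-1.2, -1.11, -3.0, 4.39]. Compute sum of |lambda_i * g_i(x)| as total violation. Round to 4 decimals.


KKT complementary slackness check:
lambda_1 * g_1 = 1.68 * -1.2 = -2.016
lambda_2 * g_2 = 0.71 * -1.11 = -0.7881
lambda_3 * g_3 = 0.24 * -3.0 = -0.72
lambda_4 * g_4 = 1.86 * 4.39 = 8.1654
Total violation = 2.016 + 0.7881 + 0.72 + 8.1654 = 11.6895


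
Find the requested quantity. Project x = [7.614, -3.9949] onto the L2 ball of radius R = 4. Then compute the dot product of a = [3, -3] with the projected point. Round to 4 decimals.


Step 1: Compute ||x|| (intermediates to 6 decimals).
||x|| = sqrt(7.614^2 + (-3.9949)^2) = 8.598385
Step 2: Project.
Since ||x|| > R, scale = R/||x|| = 4/8.598385 = 0.465204, proj(x) = scale * x
proj(x) = [3.542063, -1.858443]
Step 3: Dot product.
a^T * proj(x) = 3*3.542063 - 3*(-1.858443) = 16.2015


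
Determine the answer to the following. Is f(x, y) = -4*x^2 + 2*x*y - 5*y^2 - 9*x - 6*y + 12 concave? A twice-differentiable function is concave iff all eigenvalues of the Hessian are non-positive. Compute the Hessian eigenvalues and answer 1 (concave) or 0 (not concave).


The Hessian of f(x,y) = -4*x^2 + 2*x*y - 5*y^2 - 9*x - 6*y + 12 is:
H = [[-8, 2], [2, -10]]
Trace = -8 - 10 = -18
Determinant = -8*-10 - (2)^2 = 76
Discriminant = (-18)^2 - 4*76 = 20.0
Eigenvalues: lambda_1 = -11.2361, lambda_2 = -6.7639
The function is concave.

1


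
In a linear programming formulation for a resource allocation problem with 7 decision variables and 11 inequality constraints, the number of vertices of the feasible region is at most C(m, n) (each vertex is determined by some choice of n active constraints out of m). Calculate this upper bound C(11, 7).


Each vertex corresponds to some choice of n active constraints out of m, so the number of vertices is at most C(m, n) = m! / (n!(m-n)!).
m = 11, n = 7
Numerator: 11 * 10 * 9 * 8 * 7 * 6 * 5
Denominator: 7! = 5040
C(11, 7) = 330
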